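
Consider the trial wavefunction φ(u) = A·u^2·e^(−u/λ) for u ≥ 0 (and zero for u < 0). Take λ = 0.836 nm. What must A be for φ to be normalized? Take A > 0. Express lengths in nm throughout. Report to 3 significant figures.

We need A² ∫|f|² du = 1, taking the integral from 0 to ∞.
Using ∫₀^∞ uⁿ e^(−αu) du = n!/αⁿ⁺¹, the integral (without the A² prefactor) comes out to 3·λ^5/4.
Setting this equal to 1 gives A² = 1/(3·λ^5/4).
With λ = 0.836: A² = 3.265 and A = 1.807.

A ≈ 1.81 nm^(-5/2)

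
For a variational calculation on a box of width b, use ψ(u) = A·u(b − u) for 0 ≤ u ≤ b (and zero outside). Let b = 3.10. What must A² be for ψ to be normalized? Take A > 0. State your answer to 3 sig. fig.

A^2 ≈ 0.105

We need A² ∫|f|² du = 1, taking the integral from 0 to b.
Expanding the polynomial and integrating term by term, the integral (without the A² prefactor) comes out to b^5/30.
Plugging in b = 3.10 yields A = 0.3237.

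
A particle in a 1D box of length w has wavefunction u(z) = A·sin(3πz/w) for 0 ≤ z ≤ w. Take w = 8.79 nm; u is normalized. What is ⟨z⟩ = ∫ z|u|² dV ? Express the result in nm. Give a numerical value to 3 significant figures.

The expectation value is the |u|²-weighted average of z: ∫ z|u|² dz.
The ratio of the moment integral to the normalization integral gives ⟨z⟩ = w/2.
With w = 8.79, ⟨z⟩ = 4.395.

⟨z⟩ ≈ 4.40 nm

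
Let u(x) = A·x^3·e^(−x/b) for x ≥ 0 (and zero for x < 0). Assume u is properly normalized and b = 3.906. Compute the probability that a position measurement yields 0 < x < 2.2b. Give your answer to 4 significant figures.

|u|² is the probability density, so P = ∫_{0}^{2.2b} |u|² dx.
With A² fixed by ∫|u|² = 1, i.e. A² = (45·b^7/8)^(−1), substitute and integrate.
In terms of t = x/b (A² and the length scale cancel between numerator and denominator), P = [∫_{0}^{2.2} t^6·e^(-2·t) dt] / [∫_{0}^{∞} t^6·e^(-2·t) dt].
Using ∫ t^6·e^(-2·t) dt = -(4·t^6 + 12·t^5 + 30·t^4 + 60·t^3 + 90·t^2 + 90·t + 45)·e^(-2·t)/8, the numerator is ≈ 0.879496 and the denominator is 45/8.
Taking the ratio, P = 0.15635.

P ≈ 0.1564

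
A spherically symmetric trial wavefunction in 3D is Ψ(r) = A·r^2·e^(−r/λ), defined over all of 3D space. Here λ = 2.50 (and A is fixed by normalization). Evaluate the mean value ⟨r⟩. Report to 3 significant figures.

By definition ⟨r⟩ = ∫ r |Ψ(r)|² 4πr² dr.
Evaluating both integrals, ⟨r⟩ = 7·λ/2.
With λ = 2.50, ⟨r⟩ = 8.750.

⟨r⟩ ≈ 8.75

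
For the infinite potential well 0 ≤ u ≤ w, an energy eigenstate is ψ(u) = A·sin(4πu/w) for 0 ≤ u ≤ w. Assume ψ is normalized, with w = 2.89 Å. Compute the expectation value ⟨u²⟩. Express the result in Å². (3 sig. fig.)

⟨u^2⟩ ≈ 2.76 Å^2

By definition ⟨u²⟩ = ∫ u^2 |ψ(u)|² du.
Using sin²θ = (1 − cos 2θ)/2, the ratio of the moment integral to the normalization integral gives ⟨u²⟩ = -w^2/(32·π^2) + w^2/3.
Putting w = 2.89 gives 2.758.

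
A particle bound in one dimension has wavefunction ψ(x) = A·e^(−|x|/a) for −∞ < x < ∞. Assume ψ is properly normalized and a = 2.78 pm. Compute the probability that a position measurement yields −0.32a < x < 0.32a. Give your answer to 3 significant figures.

P ≈ 0.473

|ψ|² is the probability density, so P = ∫_{−0.32a}^{0.32a} |ψ|² dx.
The normalization integral ∫|ψ|²dx over the whole domain equals a·A², and A² cancels in the ratio.
By symmetry take twice the x ≥ 0 contribution in numerator and denominator; the 2's cancel. In terms of u = x/a (A² and the length scale cancel between numerator and denominator), P = [∫_{0}^{0.32} e^(-2·u) du] / [∫_{0}^{∞} e^(-2·u) du].
Using ∫ e^(-2·u) du = -e^(-2·u)/2, the numerator is 1/2 - e^(-16/25)/2 and the denominator is 1/2.
Taking the ratio, P = 0.4727.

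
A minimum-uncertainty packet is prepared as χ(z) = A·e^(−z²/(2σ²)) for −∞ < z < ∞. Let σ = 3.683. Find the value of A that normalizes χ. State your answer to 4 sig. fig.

The normalization condition is ∫|χ|² dz = 1 from −∞ to ∞.
The integral (without the A² prefactor) comes out to √(π)·σ.
Hence A² = 1/[√(π)·σ].
Substituting σ = 3.683 gives A² = 0.15319, so A = 0.39139.

A ≈ 0.3914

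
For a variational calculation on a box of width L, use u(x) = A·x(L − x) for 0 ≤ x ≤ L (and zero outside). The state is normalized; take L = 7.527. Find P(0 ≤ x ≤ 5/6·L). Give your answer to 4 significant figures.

P ≈ 0.9645

P = ∫_{0}^{5/6·L} |u(x)|² dx.
With A² fixed by ∫|u|² = 1, i.e. A² = (L^5/30)^(−1), substitute and integrate.
In terms of t = x/L (A² and the length scale cancel between numerator and denominator), P = [∫_{0}^{5/6} t^2·(1 - t)^2 dt] / [∫_{0}^{1} t^2·(1 - t)^2 dt].
An antiderivative of t^2·(1 - t)^2 is t^3·(6·t^2 - 15·t + 10)/30; evaluating from 0 to 5/6 gives 125/3888, while the full integral is 1/30.
This works out to P = 625/648.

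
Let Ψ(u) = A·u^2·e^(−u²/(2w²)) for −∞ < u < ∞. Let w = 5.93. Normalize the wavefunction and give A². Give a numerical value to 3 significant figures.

Normalization requires ∫|Ψ|² du = 1, integrated from −∞ to ∞.
Differentiating ∫e^(−αu²) du = √(π/α) under α to get the higher moments, the integral (without the A² prefactor) comes out to 3·√(π)·w^5/4.
Hence A² = 1/[3·√(π)·w^5/4].
With w = 5.93: A² = 0.0001026 and A = 0.01013.

A^2 ≈ 0.000103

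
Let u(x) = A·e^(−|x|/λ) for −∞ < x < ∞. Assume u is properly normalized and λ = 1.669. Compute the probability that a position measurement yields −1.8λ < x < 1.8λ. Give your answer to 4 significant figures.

P ≈ 0.9727

P = ∫_{−1.8λ}^{1.8λ} |u(x)|² dx.
The normalization integral ∫|u|²dx over the whole domain equals λ·A², and A² cancels in the ratio.
Both integrals are even about x = 0, so only the x ≥ 0 halves are needed (the factors of 2 cancel). Substituting t = x/λ, A² and the length scale cancel in the ratio: P = ∫_{0}^{1.8} e^(-2·t) dt / ∫_{0}^{∞} e^(-2·t) dt.
An antiderivative of e^(-2·t) is -e^(-2·t)/2; evaluating from 0 to 1.8 gives 1/2 - e^(-18/5)/2, while the full integral is 1/2.
The result is P = 0.97268.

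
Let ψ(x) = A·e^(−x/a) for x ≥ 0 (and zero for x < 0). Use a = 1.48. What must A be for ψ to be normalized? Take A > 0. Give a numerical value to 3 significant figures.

The normalization condition is ∫|ψ|² dx = 1 from 0 to ∞.
With ψ = A·e^(−x/a), the integral evaluates to A²·[a/2].
Hence A² = 1/[a/2].
Substituting a = 1.48 gives A² = 1.351, so A = 1.162.

A ≈ 1.16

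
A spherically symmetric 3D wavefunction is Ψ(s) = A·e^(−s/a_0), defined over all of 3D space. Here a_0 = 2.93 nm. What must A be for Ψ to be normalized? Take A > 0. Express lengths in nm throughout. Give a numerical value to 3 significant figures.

A ≈ 0.112 nm^(-3/2)

Require ∫ |Ψ|² 4πs² ds = 1 over the whole domain.
Using ∫₀^∞ sⁿ e^(−αs) ds = n!/αⁿ⁺¹, with Ψ = A·e^(−s/a_0), the integral evaluates to A²·[π·a_0^3].
So A² = (π·a_0^3)^(−1).
With a_0 = 2.93: A² = 0.01265 and A = 0.1125.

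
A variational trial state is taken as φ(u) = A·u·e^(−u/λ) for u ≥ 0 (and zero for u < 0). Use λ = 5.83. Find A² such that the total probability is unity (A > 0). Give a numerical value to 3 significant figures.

The normalization condition is ∫|φ|² du = 1 from 0 to ∞.
Using ∫₀^∞ uⁿ e^(−αu) du = n!/αⁿ⁺¹, carrying out the integral gives A² · λ^3/4.
So A² = (λ^3/4)^(−1).
Plugging in λ = 5.83 yields A = 0.1421.

A^2 ≈ 0.0202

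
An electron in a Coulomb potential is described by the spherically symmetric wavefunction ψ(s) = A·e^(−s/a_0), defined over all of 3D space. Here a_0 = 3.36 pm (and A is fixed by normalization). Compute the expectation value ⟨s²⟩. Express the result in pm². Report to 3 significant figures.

⟨s^2⟩ ≈ 33.9 pm^2

⟨s²⟩ = ∫ s^2 |ψ|² 4πs² ds over the full domain.
Using ∫₀^∞ sⁿ e^(−αs) ds = n!/αⁿ⁺¹, the ratio of the moment integral to the normalization integral gives ⟨s²⟩ = 3·a_0^2.
With a_0 = 3.36, ⟨s^2⟩ = 33.87.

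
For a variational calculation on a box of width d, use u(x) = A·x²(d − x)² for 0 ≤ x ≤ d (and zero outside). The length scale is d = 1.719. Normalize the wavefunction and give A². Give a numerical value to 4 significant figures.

A^2 ≈ 4.807

We need A² ∫|f|² dx = 1, taking the integral from 0 to d.
Expanding the polynomial and integrating term by term, with u = A·x²(d − x)², the integral evaluates to A²·[d^9/630].
Substituting d = 1.719 gives A² = 4.8068, so A = 2.1924.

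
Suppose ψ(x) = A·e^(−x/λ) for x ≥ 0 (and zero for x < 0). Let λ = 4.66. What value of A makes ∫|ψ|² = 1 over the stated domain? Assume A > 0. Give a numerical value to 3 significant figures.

Require ∫ |ψ|² dx = 1 over the whole domain.
Carrying out the integral gives A² · λ/2.
Setting this equal to 1 gives A² = 1/(λ/2).
Plugging in λ = 4.66 yields A = 0.6551.

A ≈ 0.655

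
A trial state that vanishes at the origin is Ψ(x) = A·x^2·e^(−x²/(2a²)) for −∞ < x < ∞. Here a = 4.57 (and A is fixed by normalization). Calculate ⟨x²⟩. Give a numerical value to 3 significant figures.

The expectation value is the |Ψ|²-weighted average of x^2: ∫ x^2|Ψ|² dx.
Differentiating ∫e^(−αx²) dx = √(π/α) under α to get the higher moments, the ratio of the moment integral to the normalization integral gives ⟨x²⟩ = 5·a^2/2.
Putting a = 4.57 gives 52.21.

⟨x^2⟩ ≈ 52.2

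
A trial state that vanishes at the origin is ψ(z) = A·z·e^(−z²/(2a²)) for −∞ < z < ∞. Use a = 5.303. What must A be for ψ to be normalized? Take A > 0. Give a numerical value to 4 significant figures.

A ≈ 0.08699

Require ∫ |ψ|² dz = 1 over the whole domain.
With ∫_{−∞}^{∞} z^(2m) e^(−αz²) dz = (2m−1)!!·√π / (2^m α^(m+1/2)), with ψ = A·z·e^(−z²/(2a²)), the integral evaluates to A²·[√(π)·a^3/2].
Setting this equal to 1 gives A² = 1/(√(π)·a^3/2).
With a = 5.303: A² = 0.0075664 and A = 0.086985.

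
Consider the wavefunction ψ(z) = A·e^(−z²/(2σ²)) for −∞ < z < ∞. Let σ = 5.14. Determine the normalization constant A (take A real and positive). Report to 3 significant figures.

A ≈ 0.331

Require ∫ |ψ|² dz = 1 over the whole domain.
The integral (without the A² prefactor) comes out to √(π)·σ.
Setting this equal to 1 gives A² = 1/(√(π)·σ).
Plugging in σ = 5.14 yields A = 0.3313.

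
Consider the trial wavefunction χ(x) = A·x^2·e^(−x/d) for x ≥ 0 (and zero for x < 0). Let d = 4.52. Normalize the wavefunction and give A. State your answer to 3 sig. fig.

Require ∫ |χ|² dx = 1 over the whole domain.
∫|χ|² dx = A²·(3·d^5/4).
Hence A² = 1/[3·d^5/4].
Plugging in d = 4.52 yields A = 0.02658.

A ≈ 0.0266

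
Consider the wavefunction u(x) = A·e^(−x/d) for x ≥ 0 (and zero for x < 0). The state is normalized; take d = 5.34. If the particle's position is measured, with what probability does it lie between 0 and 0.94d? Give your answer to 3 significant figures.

P ≈ 0.847

|u|² is the probability density, so P = ∫_{0}^{0.94d} |u|² dx.
The normalization integral ∫|u|²dx over the whole domain equals d/2·A², and A² cancels in the ratio.
Let t = x/d; then A² and the length scale cancel, so P = ∫_{0}^{0.94} e^(-2·t) dt ÷ ∫_{0}^{∞} e^(-2·t) dt.
An antiderivative of e^(-2·t) is -e^(-2·t)/2; evaluating from 0 to 0.94 gives 1/2 - e^(-47/25)/2, while the full integral is 1/2.
Taking the ratio, P = 0.8474.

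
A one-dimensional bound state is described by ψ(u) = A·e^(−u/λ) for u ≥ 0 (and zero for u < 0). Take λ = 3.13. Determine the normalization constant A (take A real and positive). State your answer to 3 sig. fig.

The normalization condition is ∫|ψ|² du = 1 from 0 to ∞.
With ∫₀^∞ u^0 e^(−αu) du = 0!/α^1, carrying out the integral gives A² · λ/2.
So A² = (λ/2)^(−1).
Plugging in λ = 3.13 yields A = 0.7994.

A ≈ 0.799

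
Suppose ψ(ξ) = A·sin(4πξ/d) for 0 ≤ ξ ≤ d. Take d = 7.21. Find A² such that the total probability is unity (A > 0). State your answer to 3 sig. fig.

Require ∫ |ψ|² dξ = 1 over the whole domain.
The integral (without the A² prefactor) comes out to d/2.
Setting this equal to 1 gives A² = 1/(d/2).
Plugging in d = 7.21 yields A = 0.5267.

A^2 ≈ 0.277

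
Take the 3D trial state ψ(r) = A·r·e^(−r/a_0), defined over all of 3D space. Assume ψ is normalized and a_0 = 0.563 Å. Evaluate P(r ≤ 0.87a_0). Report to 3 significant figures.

P ≈ 0.0322

Integrate the radial probability density 4πr²|ψ|² over r ≤ 0.87a_0.
The full normalization integral is A²·[3·π·a_0^5] = 1, fixing A².
Substituting u = r/a_0, A², 4π and the length scale all cancel in the ratio: P = ∫_{0}^{0.87} u^4·e^(-2·u) du / ∫_{0}^{∞} u^4·e^(-2·u) du.
With ∫ u^4·e^(-2·u) du = -(u^4/2 + u^3 + 3·u^2/2 + 3·u/2 + 3/4)·e^(-2·u) + C, the region integral is ≈ 0.024170 and the full one is 3/4.
This evaluates to P = 0.03223.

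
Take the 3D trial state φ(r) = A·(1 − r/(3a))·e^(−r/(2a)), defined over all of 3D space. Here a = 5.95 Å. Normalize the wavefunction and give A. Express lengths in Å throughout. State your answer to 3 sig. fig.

Require ∫ |φ|² 4πr² dr = 1 over the whole domain.
Recall ∫₀^∞ r^m e^(−r/β) dr = m!·β^(m+1), carrying out the integral gives A² · 8·π·a^3/3.
Hence A² = 1/[8·π·a^3/3].
With a = 5.95: A² = 0.0005667 and A = 0.02380.

A ≈ 0.0238 Å^(-3/2)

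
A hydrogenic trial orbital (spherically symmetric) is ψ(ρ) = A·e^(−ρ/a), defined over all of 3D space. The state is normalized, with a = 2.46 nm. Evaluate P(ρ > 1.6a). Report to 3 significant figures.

P ≈ 0.380

With dV = 4πρ²dρ, the probability is ∫|ψ|² dV over ρ > 1.6a.
A² is fixed by ∫₀^∞ 4πρ²|ψ|² dρ = 1, i.e. A² = (π·a^3)^(−1).
Let u = ρ/a; then A², 4π and the length scale all cancel, so P = ∫_{1.6}^{∞} u^2·e^(-2·u) du ÷ ∫_{0}^{∞} u^2·e^(-2·u) du.
With ∫ u^2·e^(-2·u) du = -(2·u^2 + 2·u + 1)·e^(-2·u)/4 + C, the region integral is 233·e^(-16/5)/100 and the full one is 1/4.
The region integral divided by the full integral gives P = 0.3799.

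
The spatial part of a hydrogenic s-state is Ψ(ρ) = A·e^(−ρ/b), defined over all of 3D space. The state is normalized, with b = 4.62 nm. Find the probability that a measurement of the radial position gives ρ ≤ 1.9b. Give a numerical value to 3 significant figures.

Integrate the radial probability density 4πρ²|Ψ|² over ρ ≤ 1.9b.
A² is fixed by ∫₀^∞ 4πρ²|Ψ|² dρ = 1, i.e. A² = (π·b^3)^(−1).
In terms of u = ρ/b (A², 4π and the length scale all cancel between numerator and denominator), P = [∫_{0}^{1.9} u^2·e^(-2·u) du] / [∫_{0}^{∞} u^2·e^(-2·u) du].
An antiderivative of u^2·e^(-2·u) is -(2·u^2 + 2·u + 1)·e^(-2·u)/4; evaluating from 0 to 1.9 gives 1/4 - 601·e^(-19/5)/200, while the full integral is 1/4.
Taking the ratio yields P = 0.7311.

P ≈ 0.731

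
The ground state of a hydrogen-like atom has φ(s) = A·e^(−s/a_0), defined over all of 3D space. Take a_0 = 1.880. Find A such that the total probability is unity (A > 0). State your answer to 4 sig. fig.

A ≈ 0.2189

Normalization requires ∫|φ|² 4πs² ds = 1, integrated from 0 to ∞.
Using ∫₀^∞ sⁿ e^(−αs) ds = n!/αⁿ⁺¹, the integral (without the A² prefactor) comes out to π·a_0^3.
Hence A² = 1/[π·a_0^3].
Substituting a_0 = 1.880 gives A² = 0.047905, so A = 0.21887.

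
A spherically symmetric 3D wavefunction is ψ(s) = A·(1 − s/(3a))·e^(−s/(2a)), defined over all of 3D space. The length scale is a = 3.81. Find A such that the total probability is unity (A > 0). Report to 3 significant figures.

The normalization condition is ∫|ψ|² 4πs² ds = 1 from 0 to ∞.
(Spherical symmetry: dV = 4πs² ds.)
The integral (without the A² prefactor) comes out to 8·π·a^3/3.
Hence A² = 1/[8·π·a^3/3].
With a = 3.81: A² = 0.002158 and A = 0.04646.

A ≈ 0.0465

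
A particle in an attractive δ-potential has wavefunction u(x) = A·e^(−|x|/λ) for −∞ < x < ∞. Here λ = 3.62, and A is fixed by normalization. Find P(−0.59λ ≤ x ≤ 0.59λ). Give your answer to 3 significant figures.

The probability is P = ∫ |u|² dx over [−0.59λ, 0.59λ].
Since A² = 1/(λ), this is the region integral divided by the full normalization integral.
By symmetry take twice the x ≥ 0 contribution in numerator and denominator; the 2's cancel. In terms of t = x/λ (A² and the length scale cancel between numerator and denominator), P = [∫_{0}^{0.59} e^(-2·t) dt] / [∫_{0}^{∞} e^(-2·t) dt].
An antiderivative of e^(-2·t) is -e^(-2·t)/2; evaluating from 0 to 0.59 gives 1/2 - e^(-59/50)/2, while the full integral is 1/2.
Taking the ratio, P = 0.6927.

P ≈ 0.693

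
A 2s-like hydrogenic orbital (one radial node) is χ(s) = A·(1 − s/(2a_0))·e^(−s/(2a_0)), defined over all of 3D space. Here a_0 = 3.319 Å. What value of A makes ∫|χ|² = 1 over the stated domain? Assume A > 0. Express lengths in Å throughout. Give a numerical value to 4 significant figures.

A ≈ 0.03299 Å^(-3/2)

Normalization requires ∫|χ|² 4πs² ds = 1, integrated from 0 to ∞.
Carrying out the integral gives A² · 8·π·a_0^3.
Setting this equal to 1 gives A² = 1/(8·π·a_0^3).
Plugging in a_0 = 3.319 yields A = 0.032989.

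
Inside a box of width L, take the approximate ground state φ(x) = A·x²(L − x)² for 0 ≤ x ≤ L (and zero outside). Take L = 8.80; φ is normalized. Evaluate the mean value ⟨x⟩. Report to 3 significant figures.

By definition ⟨x⟩ = ∫ x |φ(x)|² dx.
Expanding the polynomial and integrating term by term, the ratio of the moment integral to the normalization integral gives ⟨x⟩ = L/2.
Putting L = 8.80 gives 4.400.

⟨x⟩ ≈ 4.40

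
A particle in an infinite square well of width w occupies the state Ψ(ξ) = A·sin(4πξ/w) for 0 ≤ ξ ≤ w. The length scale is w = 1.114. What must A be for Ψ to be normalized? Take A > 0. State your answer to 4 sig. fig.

Normalization requires ∫|Ψ|² dξ = 1, integrated from 0 to w.
∫|Ψ|² dξ = A²·(w/2).
Hence A² = 1/[w/2].
Substituting w = 1.114 gives A² = 1.7953, so A = 1.3399.

A ≈ 1.340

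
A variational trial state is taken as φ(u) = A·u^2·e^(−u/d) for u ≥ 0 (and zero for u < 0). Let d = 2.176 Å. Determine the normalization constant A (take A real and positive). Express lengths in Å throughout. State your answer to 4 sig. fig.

Normalization requires ∫|φ|² du = 1, integrated from 0 to ∞.
The integral (without the A² prefactor) comes out to 3·d^5/4.
Setting this equal to 1 gives A² = 1/(3·d^5/4).
Substituting d = 2.176 gives A² = 0.027330, so A = 0.16532.

A ≈ 0.1653 Å^(-5/2)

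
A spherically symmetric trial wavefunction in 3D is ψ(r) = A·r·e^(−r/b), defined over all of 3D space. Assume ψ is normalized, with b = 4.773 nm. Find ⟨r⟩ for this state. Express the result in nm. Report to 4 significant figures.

⟨r⟩ ≈ 11.93 nm

By definition ⟨r⟩ = ∫ r |ψ(r)|² 4πr² dr.
The ratio of the moment integral to the normalization integral gives ⟨r⟩ = 5·b/2.
With b = 4.773, ⟨r⟩ = 11.933.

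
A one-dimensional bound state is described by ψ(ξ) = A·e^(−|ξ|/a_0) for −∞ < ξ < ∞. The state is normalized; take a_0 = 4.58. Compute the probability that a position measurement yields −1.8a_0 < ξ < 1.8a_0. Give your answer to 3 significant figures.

P ≈ 0.973

P = ∫_{−1.8a_0}^{1.8a_0} |ψ(ξ)|² dξ.
With A² fixed by ∫|ψ|² = 1, i.e. A² = (a_0)^(−1), substitute and integrate.
By symmetry take twice the ξ ≥ 0 contribution in numerator and denominator; the 2's cancel. Substituting u = ξ/a_0, A² and the length scale cancel in the ratio: P = ∫_{0}^{1.8} e^(-2·u) du / ∫_{0}^{∞} e^(-2·u) du.
An antiderivative of e^(-2·u) is -e^(-2·u)/2; evaluating from 0 to 1.8 gives 1/2 - e^(-18/5)/2, while the full integral is 1/2.
The result is P = 0.9727.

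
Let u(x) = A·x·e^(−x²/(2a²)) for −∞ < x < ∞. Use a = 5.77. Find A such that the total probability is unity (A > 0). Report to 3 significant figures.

Require ∫ |u|² dx = 1 over the whole domain.
Using the Gaussian integral ∫_{−∞}^{∞} e^(−αx²) dx = √(π/α), with u = A·x·e^(−x²/(2a²)), the integral evaluates to A²·[√(π)·a^3/2].
Setting this equal to 1 gives A² = 1/(√(π)·a^3/2).
Plugging in a = 5.77 yields A = 0.07664.

A ≈ 0.0766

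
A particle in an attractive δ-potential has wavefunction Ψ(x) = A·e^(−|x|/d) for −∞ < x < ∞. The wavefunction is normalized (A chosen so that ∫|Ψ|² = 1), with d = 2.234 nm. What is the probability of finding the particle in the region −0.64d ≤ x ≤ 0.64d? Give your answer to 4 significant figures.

The probability is P = ∫ |Ψ|² dx over [−0.64d, 0.64d].
With A² fixed by ∫|Ψ|² = 1, i.e. A² = (d)^(−1), substitute and integrate.
By symmetry take twice the x ≥ 0 contribution in numerator and denominator; the 2's cancel. Substituting u = x/d, A² and the length scale cancel in the ratio: P = ∫_{0}^{0.64} e^(-2·u) du / ∫_{0}^{∞} e^(-2·u) du.
An antiderivative of e^(-2·u) is -e^(-2·u)/2; evaluating from 0 to 0.64 gives 1/2 - e^(-32/25)/2, while the full integral is 1/2.
The result is P = 0.72196.

P ≈ 0.7220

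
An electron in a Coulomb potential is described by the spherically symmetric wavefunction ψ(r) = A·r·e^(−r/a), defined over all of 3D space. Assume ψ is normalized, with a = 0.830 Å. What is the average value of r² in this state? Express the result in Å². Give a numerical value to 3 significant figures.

The expectation value is the |ψ|²-weighted average of r^2: ∫ r^2|ψ|² 4πr² dr.
Evaluating both integrals, ⟨r²⟩ = 15·a^2/2.
Putting a = 0.830 gives 5.167.

⟨r^2⟩ ≈ 5.17 Å^2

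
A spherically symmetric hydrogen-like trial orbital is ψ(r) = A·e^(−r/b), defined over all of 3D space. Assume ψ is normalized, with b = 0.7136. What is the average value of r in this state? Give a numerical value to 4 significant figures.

⟨r⟩ = ∫ r |ψ|² 4πr² dr over the full domain.
Evaluating both integrals, ⟨r⟩ = 3·b/2.
Putting b = 0.7136 gives 1.0704.

⟨r⟩ ≈ 1.070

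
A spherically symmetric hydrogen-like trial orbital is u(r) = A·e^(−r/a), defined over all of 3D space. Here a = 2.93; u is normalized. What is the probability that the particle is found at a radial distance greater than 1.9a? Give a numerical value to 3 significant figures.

P ≈ 0.269

Integrate the radial probability density 4πr²|u|² over r > 1.9a.
A² is fixed by ∫₀^∞ 4πr²|u|² dr = 1, i.e. A² = (π·a^3)^(−1).
In terms of t = r/a (A², 4π and the length scale all cancel between numerator and denominator), P = [∫_{1.9}^{∞} t^2·e^(-2·t) dt] / [∫_{0}^{∞} t^2·e^(-2·t) dt].
Using ∫ t^2·e^(-2·t) dt = -(2·t^2 + 2·t + 1)·e^(-2·t)/4, the numerator is 601·e^(-19/5)/200 and the denominator is 1/4.
Taking the ratio yields P = 0.2689.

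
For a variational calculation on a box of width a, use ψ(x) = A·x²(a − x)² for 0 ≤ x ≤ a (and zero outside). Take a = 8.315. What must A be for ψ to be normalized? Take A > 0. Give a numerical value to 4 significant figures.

The normalization condition is ∫|ψ|² dx = 1 from 0 to a.
Expanding the polynomial and integrating term by term, with ψ = A·x²(a − x)², the integral evaluates to A²·[a^9/630].
So A² = (a^9/630)^(−1).
Substituting a = 8.315 gives A² = 0.0000033157, so A = 0.0018209.

A ≈ 0.001821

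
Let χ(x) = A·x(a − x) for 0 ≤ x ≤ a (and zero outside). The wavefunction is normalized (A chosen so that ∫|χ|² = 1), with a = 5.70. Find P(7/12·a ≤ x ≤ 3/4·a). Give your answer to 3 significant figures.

P ≈ 0.243

P = ∫_{7/12·a}^{3/4·a} |χ(x)|² dx.
With A² fixed by ∫|χ|² = 1, i.e. A² = (a^5/30)^(−1), substitute and integrate.
Let u = x/a; then A² and the length scale cancel, so P = ∫_{7/12}^{3/4} u^2·(1 - u)^2 du ÷ ∫_{0}^{1} u^2·(1 - u)^2 du.
With ∫ u^2·(1 - u)^2 du = u^3·(6·u^2 - 15·u + 10)/30 + C, the region integral is ≈ 0.0081035 and the full one is 1/30.
The result is P = 0.2431.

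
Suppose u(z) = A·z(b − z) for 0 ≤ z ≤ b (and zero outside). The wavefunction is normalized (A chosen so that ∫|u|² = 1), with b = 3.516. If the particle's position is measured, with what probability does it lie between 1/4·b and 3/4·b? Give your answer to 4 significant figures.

|u|² is the probability density, so P = ∫_{1/4·b}^{3/4·b} |u|² dz.
Since A² = 1/(b^5/30), this is the region integral divided by the full normalization integral.
In terms of t = z/b (A² and the length scale cancel between numerator and denominator), P = [∫_{1/4}^{3/4} t^2·(1 - t)^2 dt] / [∫_{0}^{1} t^2·(1 - t)^2 dt].
Using ∫ t^2·(1 - t)^2 dt = t^3·(6·t^2 - 15·t + 10)/30, the numerator is 203/7680 and the denominator is 1/30.
The result is P = 203/256.

P ≈ 0.7930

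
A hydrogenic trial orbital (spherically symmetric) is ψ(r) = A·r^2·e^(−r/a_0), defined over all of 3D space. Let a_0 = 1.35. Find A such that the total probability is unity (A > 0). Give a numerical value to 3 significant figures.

A ≈ 0.0416

We need A² ∫|f|² 4πr² dr = 1, taking the integral from 0 to ∞.
Using ∫₀^∞ rⁿ e^(−αr) dr = n!/αⁿ⁺¹, with ψ = A·r^2·e^(−r/a_0), the integral evaluates to A²·[45·π·a_0^7/2].
So A² = (45·π·a_0^7/2)^(−1).
Plugging in a_0 = 1.35 yields A = 0.04161.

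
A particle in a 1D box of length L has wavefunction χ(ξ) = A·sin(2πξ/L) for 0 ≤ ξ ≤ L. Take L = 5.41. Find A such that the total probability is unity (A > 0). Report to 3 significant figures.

A ≈ 0.608

The normalization condition is ∫|χ|² dξ = 1 from 0 to L.
With χ = A·sin(2πξ/L), the integral evaluates to A²·[L/2].
Plugging in L = 5.41 yields A = 0.6080.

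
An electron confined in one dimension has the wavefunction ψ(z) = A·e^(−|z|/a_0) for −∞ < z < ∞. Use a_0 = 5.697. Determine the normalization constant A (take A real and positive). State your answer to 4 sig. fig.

The normalization condition is ∫|ψ|² dz = 1 from −∞ to ∞.
With ∫₀^∞ z^0 e^(−αz) dz = 0!/α^1, with ψ = A·e^(−|z|/a_0), the integral evaluates to A²·[a_0].
So A² = (a_0)^(−1).
Substituting a_0 = 5.697 gives A² = 0.17553, so A = 0.41896.

A ≈ 0.4190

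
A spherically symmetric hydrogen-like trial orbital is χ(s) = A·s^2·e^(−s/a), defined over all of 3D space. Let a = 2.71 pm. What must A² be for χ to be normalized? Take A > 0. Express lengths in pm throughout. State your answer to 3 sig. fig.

Normalization requires ∫|χ|² 4πs² ds = 1, integrated from 0 to ∞.
(Spherical symmetry: dV = 4πs² ds.)
Using ∫₀^∞ sⁿ e^(−αs) ds = n!/αⁿ⁺¹, carrying out the integral gives A² · 45·π·a^7/2.
So A² = (45·π·a^7/2)^(−1).
With a = 2.71: A² = 0.00001318 and A = 0.003630.

A^2 ≈ 0.0000132 pm^(-7)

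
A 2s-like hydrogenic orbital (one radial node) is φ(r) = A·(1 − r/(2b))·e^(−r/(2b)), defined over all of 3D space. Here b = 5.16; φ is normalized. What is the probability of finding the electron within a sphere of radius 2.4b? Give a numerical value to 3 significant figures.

P ≈ 0.0541

Integrate the radial probability density 4πr²|φ|² over r ≤ 2.4b.
Normalization gives A² = 1/(8·π·b^3).
Substituting u = r/b, A², 4π and the length scale all cancel in the ratio: P = ∫_{0}^{2.4} u^2·(1 - u/2)^2·e^(-u) du / ∫_{0}^{∞} u^2·(1 - u/2)^2·e^(-u) du.
With ∫ u^2·(1 - u/2)^2·e^(-u) du = -(u^4/4 + u^2 + 2·u + 2)·e^(-u) + C, the region integral is ≈ 0.10813 and the full one is 2.
The region integral divided by the full integral gives P = 0.05407.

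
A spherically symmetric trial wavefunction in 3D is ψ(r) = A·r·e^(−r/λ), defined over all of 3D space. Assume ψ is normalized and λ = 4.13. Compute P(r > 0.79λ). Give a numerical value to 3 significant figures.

P ≈ 0.977

P = ∫ |ψ|² 4πr² dr over r > 0.79λ.
Normalization gives A² = 1/(3·π·λ^5).
In terms of u = r/λ (A², 4π and the length scale all cancel between numerator and denominator), P = [∫_{0.79}^{∞} u^4·e^(-2·u) du] / [∫_{0}^{∞} u^4·e^(-2·u) du].
Using ∫ u^4·e^(-2·u) du = -(u^4/2 + u^3 + 3·u^2/2 + 3·u/2 + 3/4)·e^(-2·u), the numerator is ≈ 0.73305 and the denominator is 3/4.
This evaluates to P = 0.9774.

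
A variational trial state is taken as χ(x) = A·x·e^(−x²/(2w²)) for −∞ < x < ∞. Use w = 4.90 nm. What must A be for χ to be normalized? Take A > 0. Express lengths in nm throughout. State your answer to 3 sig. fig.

A ≈ 0.0979 nm^(-3/2)

The normalization condition is ∫|χ|² dx = 1 from −∞ to ∞.
Carrying out the integral gives A² · √(π)·w^3/2.
So A² = (√(π)·w^3/2)^(−1).
With w = 4.90: A² = 0.009591 and A = 0.09793.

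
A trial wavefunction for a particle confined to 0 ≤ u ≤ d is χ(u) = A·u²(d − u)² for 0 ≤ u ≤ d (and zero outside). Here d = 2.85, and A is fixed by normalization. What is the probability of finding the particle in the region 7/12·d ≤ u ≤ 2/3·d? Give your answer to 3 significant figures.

P ≈ 0.157

|χ|² is the probability density, so P = ∫_{7/12·d}^{2/3·d} |χ|² du.
The normalization integral ∫|χ|²du over the whole domain equals d^9/630·A², and A² cancels in the ratio.
Substituting t = u/d, A² and the length scale cancel in the ratio: P = ∫_{7/12}^{2/3} t^4·(1 - t)^4 dt / ∫_{0}^{1} t^4·(1 - t)^4 dt.
Using ∫ t^4·(1 - t)^4 dt = t^5·(70·t^4 - 315·t^3 + 540·t^2 - 420·t + 126)/630, the numerator is ≈ 0.00024997 and the denominator is 1/630.
Evaluating gives P = 0.1575.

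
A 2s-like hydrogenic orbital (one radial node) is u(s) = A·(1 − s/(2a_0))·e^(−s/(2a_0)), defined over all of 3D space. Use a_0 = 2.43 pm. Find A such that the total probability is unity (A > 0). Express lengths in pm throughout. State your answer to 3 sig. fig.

Normalization requires ∫|u|² 4πs² ds = 1, integrated from 0 to ∞.
The angular integral contributes 4π, leaving ∫₀^∞ s²|u|² ds.
∫|u|² 4πs² ds = A²·(8·π·a_0^3).
So A² = (8·π·a_0^3)^(−1).
Plugging in a_0 = 2.43 yields A = 0.05266.

A ≈ 0.0527 pm^(-3/2)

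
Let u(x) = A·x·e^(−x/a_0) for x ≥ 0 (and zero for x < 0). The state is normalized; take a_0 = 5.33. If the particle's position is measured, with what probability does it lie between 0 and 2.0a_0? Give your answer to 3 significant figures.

P ≈ 0.762

P = ∫_{0}^{2.0a_0} |u(x)|² dx.
With A² fixed by ∫|u|² = 1, i.e. A² = (a_0^3/4)^(−1), substitute and integrate.
Let t = x/a_0; then A² and the length scale cancel, so P = ∫_{0}^{2.0} t^2·e^(-2·t) dt ÷ ∫_{0}^{∞} t^2·e^(-2·t) dt.
With ∫ t^2·e^(-2·t) dt = -(2·t^2 + 2·t + 1)·e^(-2·t)/4 + C, the region integral is 1/4 - 13·e^(-4)/4 and the full one is 1/4.
Evaluating gives P = 0.7619.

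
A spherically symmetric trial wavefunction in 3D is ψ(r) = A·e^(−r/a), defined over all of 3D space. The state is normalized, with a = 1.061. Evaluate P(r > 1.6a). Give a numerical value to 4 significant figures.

P ≈ 0.3799

With dV = 4πr²dr, the probability is ∫|ψ|² dV over r > 1.6a.
A² is fixed by ∫₀^∞ 4πr²|ψ|² dr = 1, i.e. A² = (π·a^3)^(−1).
Substituting u = r/a, A², 4π and the length scale all cancel in the ratio: P = ∫_{1.6}^{∞} u^2·e^(-2·u) du / ∫_{0}^{∞} u^2·e^(-2·u) du.
Using ∫ u^2·e^(-2·u) du = -(2·u^2 + 2·u + 1)·e^(-2·u)/4, the numerator is 233·e^(-16/5)/100 and the denominator is 1/4.
This evaluates to P = 0.37990.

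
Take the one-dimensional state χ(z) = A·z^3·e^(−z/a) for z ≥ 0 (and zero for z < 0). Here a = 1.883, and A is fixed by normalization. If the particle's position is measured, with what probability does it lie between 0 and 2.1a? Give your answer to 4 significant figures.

P = ∫_{0}^{2.1a} |χ(z)|² dz.
With A² fixed by ∫|χ|² = 1, i.e. A² = (45·a^7/8)^(−1), substitute and integrate.
Substituting u = z/a, A² and the length scale cancel in the ratio: P = ∫_{0}^{2.1} u^6·e^(-2·u) du / ∫_{0}^{∞} u^6·e^(-2·u) du.
An antiderivative of u^6·e^(-2·u) is -(4·u^6 + 12·u^5 + 30·u^4 + 60·u^3 + 90·u^2 + 90·u + 45)·e^(-2·u)/8; evaluating from 0 to 2.1 gives ≈ 0.745515, while the full integral is 45/8.
Taking the ratio, P = 0.13254.

P ≈ 0.1325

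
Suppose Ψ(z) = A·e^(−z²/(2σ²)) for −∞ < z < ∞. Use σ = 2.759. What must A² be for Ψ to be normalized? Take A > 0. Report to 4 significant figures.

A^2 ≈ 0.2045

The normalization condition is ∫|Ψ|² dz = 1 from −∞ to ∞.
Using the Gaussian integral ∫_{−∞}^{∞} e^(−αz²) dz = √(π/α), carrying out the integral gives A² · √(π)·σ.
Setting this equal to 1 gives A² = 1/(√(π)·σ).
Plugging in σ = 2.759 yields A = 0.45221.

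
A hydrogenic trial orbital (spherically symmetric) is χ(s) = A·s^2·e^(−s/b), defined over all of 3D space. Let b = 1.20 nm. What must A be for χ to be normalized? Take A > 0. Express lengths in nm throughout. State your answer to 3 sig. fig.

We need A² ∫|f|² 4πs² ds = 1, taking the integral from 0 to ∞.
In 3D with spherical symmetry the volume element is 4πs² ds.
Carrying out the integral gives A² · 45·π·b^7/2.
Setting this equal to 1 gives A² = 1/(45·π·b^7/2).
Substituting b = 1.20 gives A² = 0.003948, so A = 0.06283.

A ≈ 0.0628 nm^(-7/2)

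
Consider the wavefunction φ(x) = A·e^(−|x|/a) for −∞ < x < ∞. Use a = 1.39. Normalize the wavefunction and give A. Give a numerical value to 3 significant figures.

A ≈ 0.848

Normalization requires ∫|φ|² dx = 1, integrated from −∞ to ∞.
Using ∫₀^∞ xⁿ e^(−αx) dx = n!/αⁿ⁺¹, the integral (without the A² prefactor) comes out to a.
So A² = (a)^(−1).
Substituting a = 1.39 gives A² = 0.7194, so A = 0.8482.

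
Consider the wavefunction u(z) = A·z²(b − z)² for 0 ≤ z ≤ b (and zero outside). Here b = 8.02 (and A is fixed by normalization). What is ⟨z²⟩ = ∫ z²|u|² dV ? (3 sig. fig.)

The expectation value is the |u|²-weighted average of z^2: ∫ z^2|u|² dz.
Since the A² factors cancel between numerator and denominator, ⟨z²⟩ = 3·b^2/11.
With b = 8.02, ⟨z^2⟩ = 17.54.

⟨z^2⟩ ≈ 17.5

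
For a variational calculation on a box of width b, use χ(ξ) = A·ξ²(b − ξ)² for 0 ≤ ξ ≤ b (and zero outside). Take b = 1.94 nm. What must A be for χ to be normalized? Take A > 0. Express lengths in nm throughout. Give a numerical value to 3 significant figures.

A ≈ 1.27 nm^(-9/2)

The normalization condition is ∫|χ|² dξ = 1 from 0 to b.
Expanding the polynomial and integrating term by term, the integral (without the A² prefactor) comes out to b^9/630.
Hence A² = 1/[b^9/630].
Substituting b = 1.94 gives A² = 1.619, so A = 1.272.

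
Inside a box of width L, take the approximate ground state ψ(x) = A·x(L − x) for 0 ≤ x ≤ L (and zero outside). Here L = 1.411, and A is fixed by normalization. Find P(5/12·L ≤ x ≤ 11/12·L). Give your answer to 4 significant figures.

P ≈ 0.6483

|ψ|² is the probability density, so P = ∫_{5/12·L}^{11/12·L} |ψ|² dx.
The normalization integral ∫|ψ|²dx over the whole domain equals L^5/30·A², and A² cancels in the ratio.
Let u = x/L; then A² and the length scale cancel, so P = ∫_{5/12}^{11/12} u^2·(1 - u)^2 du ÷ ∫_{0}^{1} u^2·(1 - u)^2 du.
With ∫ u^2·(1 - u)^2 du = u^3·(6·u^2 - 15·u + 10)/30 + C, the region integral is ≈ 0.0216098 and the full one is 1/30.
Taking the ratio, P = 4481/6912.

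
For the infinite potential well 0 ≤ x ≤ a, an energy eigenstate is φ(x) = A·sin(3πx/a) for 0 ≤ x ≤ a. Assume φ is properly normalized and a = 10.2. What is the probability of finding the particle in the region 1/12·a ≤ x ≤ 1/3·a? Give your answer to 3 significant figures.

|φ|² is the probability density, so P = ∫_{1/12·a}^{1/3·a} |φ|² dx.
With A² fixed by ∫|φ|² = 1, i.e. A² = (a/2)^(−1), substitute and integrate.
In terms of u = x/a (A² and the length scale cancel between numerator and denominator), P = [∫_{1/12}^{1/3} sin(3·π·u)^2 du] / [∫_{0}^{1} sin(3·π·u)^2 du].
Using ∫ sin(3·π·u)^2 du = u/2 - sin(6·π·u)/(12·π), the numerator is 1/(12·π) + 1/8 and the denominator is 1/2.
This works out to P = (2 + 3·π)/(12·π).

P ≈ 0.303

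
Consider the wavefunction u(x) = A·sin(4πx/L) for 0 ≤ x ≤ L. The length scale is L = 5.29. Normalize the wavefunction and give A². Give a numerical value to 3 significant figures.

A^2 ≈ 0.378

The normalization condition is ∫|u|² dx = 1 from 0 to L.
∫|u|² dx = A²·(L/2).
Hence A² = 1/[L/2].
Plugging in L = 5.29 yields A = 0.6149.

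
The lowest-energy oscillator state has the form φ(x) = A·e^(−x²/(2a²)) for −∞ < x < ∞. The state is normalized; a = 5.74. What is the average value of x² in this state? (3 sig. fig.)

⟨x^2⟩ ≈ 16.5

The expectation value is the |φ|²-weighted average of x^2: ∫ x^2|φ|² dx.
The ratio of the moment integral to the normalization integral gives ⟨x²⟩ = a^2/2.
Putting a = 5.74 gives 16.47.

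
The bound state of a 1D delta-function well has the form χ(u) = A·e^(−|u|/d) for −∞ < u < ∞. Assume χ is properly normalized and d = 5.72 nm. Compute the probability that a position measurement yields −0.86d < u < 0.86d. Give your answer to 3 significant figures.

P = ∫_{−0.86d}^{0.86d} |χ(u)|² du.
Since A² = 1/(d), this is the region integral divided by the full normalization integral.
Both integrals are even about u = 0, so only the u ≥ 0 halves are needed (the factors of 2 cancel). Substituting t = u/d, A² and the length scale cancel in the ratio: P = ∫_{0}^{0.86} e^(-2·t) dt / ∫_{0}^{∞} e^(-2·t) dt.
Using ∫ e^(-2·t) dt = -e^(-2·t)/2, the numerator is 1/2 - e^(-43/25)/2 and the denominator is 1/2.
Taking the ratio, P = 0.8209.

P ≈ 0.821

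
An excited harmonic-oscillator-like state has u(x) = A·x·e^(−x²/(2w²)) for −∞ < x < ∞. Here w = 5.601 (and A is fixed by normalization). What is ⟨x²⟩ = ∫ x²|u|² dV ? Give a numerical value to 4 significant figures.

⟨x²⟩ = ∫ x^2 |u|² dx over the full domain.
Using the Gaussian integral ∫_{−∞}^{∞} e^(−αx²) dx = √(π/α), the ratio of the moment integral to the normalization integral gives ⟨x²⟩ = 3·w^2/2.
With w = 5.601, ⟨x^2⟩ = 47.057.

⟨x^2⟩ ≈ 47.06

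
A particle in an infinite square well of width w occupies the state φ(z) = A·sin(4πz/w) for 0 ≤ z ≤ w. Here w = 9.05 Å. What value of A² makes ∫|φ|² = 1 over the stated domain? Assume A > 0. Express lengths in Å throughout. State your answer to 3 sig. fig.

A^2 ≈ 0.221 Å^(-1)

Require ∫ |φ|² dz = 1 over the whole domain.
Using sin²θ = (1 − cos 2θ)/2, with φ = A·sin(4πz/w), the integral evaluates to A²·[w/2].
So A² = (w/2)^(−1).
Substituting w = 9.05 gives A² = 0.2210, so A = 0.4701.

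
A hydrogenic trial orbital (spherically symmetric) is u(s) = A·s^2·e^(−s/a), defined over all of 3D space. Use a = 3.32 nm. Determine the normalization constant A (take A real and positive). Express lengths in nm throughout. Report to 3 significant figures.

Require ∫ |u|² 4πs² ds = 1 over the whole domain.
In 3D with spherical symmetry the volume element is 4πs² ds.
Using ∫₀^∞ sⁿ e^(−αs) ds = n!/αⁿ⁺¹, with u = A·s^2·e^(−s/a), the integral evaluates to A²·[45·π·a^7/2].
So A² = (45·π·a^7/2)^(−1).
Substituting a = 3.32 gives A² = 0.000003182, so A = 0.001784.

A ≈ 0.00178 nm^(-7/2)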